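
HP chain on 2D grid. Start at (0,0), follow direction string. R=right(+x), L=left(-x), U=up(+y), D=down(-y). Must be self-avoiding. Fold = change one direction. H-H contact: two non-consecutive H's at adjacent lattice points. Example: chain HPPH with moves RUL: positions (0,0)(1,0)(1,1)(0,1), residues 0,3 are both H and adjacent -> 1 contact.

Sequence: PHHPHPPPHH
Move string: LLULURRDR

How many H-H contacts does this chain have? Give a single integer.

Positions: [(0, 0), (-1, 0), (-2, 0), (-2, 1), (-3, 1), (-3, 2), (-2, 2), (-1, 2), (-1, 1), (0, 1)]
H-H contact: residue 1 @(-1,0) - residue 8 @(-1, 1)

Answer: 1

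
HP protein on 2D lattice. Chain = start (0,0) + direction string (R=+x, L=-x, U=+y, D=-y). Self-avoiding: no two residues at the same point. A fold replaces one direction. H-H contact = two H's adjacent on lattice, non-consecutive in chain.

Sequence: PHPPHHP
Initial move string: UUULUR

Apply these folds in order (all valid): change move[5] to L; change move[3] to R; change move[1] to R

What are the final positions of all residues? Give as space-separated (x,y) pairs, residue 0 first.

Initial moves: UUULUR
Fold: move[5]->L => UUULUL (positions: [(0, 0), (0, 1), (0, 2), (0, 3), (-1, 3), (-1, 4), (-2, 4)])
Fold: move[3]->R => UUURUL (positions: [(0, 0), (0, 1), (0, 2), (0, 3), (1, 3), (1, 4), (0, 4)])
Fold: move[1]->R => URURUL (positions: [(0, 0), (0, 1), (1, 1), (1, 2), (2, 2), (2, 3), (1, 3)])

Answer: (0,0) (0,1) (1,1) (1,2) (2,2) (2,3) (1,3)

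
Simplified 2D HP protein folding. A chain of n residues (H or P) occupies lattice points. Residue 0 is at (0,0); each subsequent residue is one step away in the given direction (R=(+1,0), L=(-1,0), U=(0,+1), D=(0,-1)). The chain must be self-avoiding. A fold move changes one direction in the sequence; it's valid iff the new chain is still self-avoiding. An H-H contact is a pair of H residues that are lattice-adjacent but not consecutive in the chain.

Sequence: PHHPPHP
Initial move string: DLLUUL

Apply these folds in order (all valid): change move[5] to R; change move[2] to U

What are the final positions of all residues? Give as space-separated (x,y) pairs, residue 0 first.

Answer: (0,0) (0,-1) (-1,-1) (-1,0) (-1,1) (-1,2) (0,2)

Derivation:
Initial moves: DLLUUL
Fold: move[5]->R => DLLUUR (positions: [(0, 0), (0, -1), (-1, -1), (-2, -1), (-2, 0), (-2, 1), (-1, 1)])
Fold: move[2]->U => DLUUUR (positions: [(0, 0), (0, -1), (-1, -1), (-1, 0), (-1, 1), (-1, 2), (0, 2)])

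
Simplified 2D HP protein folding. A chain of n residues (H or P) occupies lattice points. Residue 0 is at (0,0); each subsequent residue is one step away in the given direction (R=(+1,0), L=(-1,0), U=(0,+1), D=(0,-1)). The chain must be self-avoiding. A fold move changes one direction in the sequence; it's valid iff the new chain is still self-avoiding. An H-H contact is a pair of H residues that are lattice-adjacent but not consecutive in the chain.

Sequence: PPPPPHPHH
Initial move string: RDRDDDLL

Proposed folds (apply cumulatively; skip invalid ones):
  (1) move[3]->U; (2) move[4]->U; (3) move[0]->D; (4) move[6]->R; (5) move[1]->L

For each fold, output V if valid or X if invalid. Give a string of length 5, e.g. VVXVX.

Initial: RDRDDDLL -> [(0, 0), (1, 0), (1, -1), (2, -1), (2, -2), (2, -3), (2, -4), (1, -4), (0, -4)]
Fold 1: move[3]->U => RDRUDDLL INVALID (collision), skipped
Fold 2: move[4]->U => RDRDUDLL INVALID (collision), skipped
Fold 3: move[0]->D => DDRDDDLL VALID
Fold 4: move[6]->R => DDRDDDRL INVALID (collision), skipped
Fold 5: move[1]->L => DLRDDDLL INVALID (collision), skipped

Answer: XXVXX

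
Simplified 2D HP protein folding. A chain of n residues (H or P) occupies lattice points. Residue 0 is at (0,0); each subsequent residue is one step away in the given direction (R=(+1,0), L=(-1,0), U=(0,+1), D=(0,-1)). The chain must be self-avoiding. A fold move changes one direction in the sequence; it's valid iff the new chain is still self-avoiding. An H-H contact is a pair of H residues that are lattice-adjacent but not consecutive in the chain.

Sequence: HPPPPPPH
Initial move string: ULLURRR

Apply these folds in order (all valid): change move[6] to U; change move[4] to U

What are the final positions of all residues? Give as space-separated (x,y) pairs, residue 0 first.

Answer: (0,0) (0,1) (-1,1) (-2,1) (-2,2) (-2,3) (-1,3) (-1,4)

Derivation:
Initial moves: ULLURRR
Fold: move[6]->U => ULLURRU (positions: [(0, 0), (0, 1), (-1, 1), (-2, 1), (-2, 2), (-1, 2), (0, 2), (0, 3)])
Fold: move[4]->U => ULLUURU (positions: [(0, 0), (0, 1), (-1, 1), (-2, 1), (-2, 2), (-2, 3), (-1, 3), (-1, 4)])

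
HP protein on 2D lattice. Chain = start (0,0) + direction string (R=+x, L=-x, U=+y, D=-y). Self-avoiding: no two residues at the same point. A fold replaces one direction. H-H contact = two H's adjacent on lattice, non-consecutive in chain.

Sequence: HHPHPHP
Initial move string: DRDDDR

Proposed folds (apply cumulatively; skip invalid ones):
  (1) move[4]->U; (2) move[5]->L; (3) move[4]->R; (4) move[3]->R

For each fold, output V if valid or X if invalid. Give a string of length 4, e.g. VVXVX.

Initial: DRDDDR -> [(0, 0), (0, -1), (1, -1), (1, -2), (1, -3), (1, -4), (2, -4)]
Fold 1: move[4]->U => DRDDUR INVALID (collision), skipped
Fold 2: move[5]->L => DRDDDL VALID
Fold 3: move[4]->R => DRDDRL INVALID (collision), skipped
Fold 4: move[3]->R => DRDRDL VALID

Answer: XVXV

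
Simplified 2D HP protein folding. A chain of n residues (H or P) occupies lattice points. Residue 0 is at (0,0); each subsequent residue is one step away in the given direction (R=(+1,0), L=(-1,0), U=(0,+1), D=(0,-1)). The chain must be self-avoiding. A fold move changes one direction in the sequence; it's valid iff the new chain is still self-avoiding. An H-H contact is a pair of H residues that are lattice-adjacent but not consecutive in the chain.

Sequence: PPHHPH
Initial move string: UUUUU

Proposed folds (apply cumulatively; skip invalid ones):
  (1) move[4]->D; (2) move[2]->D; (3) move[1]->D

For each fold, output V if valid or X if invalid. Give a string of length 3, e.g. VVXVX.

Initial: UUUUU -> [(0, 0), (0, 1), (0, 2), (0, 3), (0, 4), (0, 5)]
Fold 1: move[4]->D => UUUUD INVALID (collision), skipped
Fold 2: move[2]->D => UUDUU INVALID (collision), skipped
Fold 3: move[1]->D => UDUUU INVALID (collision), skipped

Answer: XXX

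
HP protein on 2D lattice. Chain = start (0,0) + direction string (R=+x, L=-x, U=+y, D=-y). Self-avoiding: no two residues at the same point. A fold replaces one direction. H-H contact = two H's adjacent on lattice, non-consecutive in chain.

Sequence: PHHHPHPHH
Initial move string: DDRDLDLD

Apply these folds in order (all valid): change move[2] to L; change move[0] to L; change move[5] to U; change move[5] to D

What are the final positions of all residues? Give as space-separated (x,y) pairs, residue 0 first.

Answer: (0,0) (-1,0) (-1,-1) (-2,-1) (-2,-2) (-3,-2) (-3,-3) (-4,-3) (-4,-4)

Derivation:
Initial moves: DDRDLDLD
Fold: move[2]->L => DDLDLDLD (positions: [(0, 0), (0, -1), (0, -2), (-1, -2), (-1, -3), (-2, -3), (-2, -4), (-3, -4), (-3, -5)])
Fold: move[0]->L => LDLDLDLD (positions: [(0, 0), (-1, 0), (-1, -1), (-2, -1), (-2, -2), (-3, -2), (-3, -3), (-4, -3), (-4, -4)])
Fold: move[5]->U => LDLDLULD (positions: [(0, 0), (-1, 0), (-1, -1), (-2, -1), (-2, -2), (-3, -2), (-3, -1), (-4, -1), (-4, -2)])
Fold: move[5]->D => LDLDLDLD (positions: [(0, 0), (-1, 0), (-1, -1), (-2, -1), (-2, -2), (-3, -2), (-3, -3), (-4, -3), (-4, -4)])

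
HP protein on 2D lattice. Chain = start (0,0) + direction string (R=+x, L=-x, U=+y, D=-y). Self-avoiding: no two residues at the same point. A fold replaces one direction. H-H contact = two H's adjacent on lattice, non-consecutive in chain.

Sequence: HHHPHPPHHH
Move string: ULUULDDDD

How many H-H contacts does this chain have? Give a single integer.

Positions: [(0, 0), (0, 1), (-1, 1), (-1, 2), (-1, 3), (-2, 3), (-2, 2), (-2, 1), (-2, 0), (-2, -1)]
H-H contact: residue 2 @(-1,1) - residue 7 @(-2, 1)

Answer: 1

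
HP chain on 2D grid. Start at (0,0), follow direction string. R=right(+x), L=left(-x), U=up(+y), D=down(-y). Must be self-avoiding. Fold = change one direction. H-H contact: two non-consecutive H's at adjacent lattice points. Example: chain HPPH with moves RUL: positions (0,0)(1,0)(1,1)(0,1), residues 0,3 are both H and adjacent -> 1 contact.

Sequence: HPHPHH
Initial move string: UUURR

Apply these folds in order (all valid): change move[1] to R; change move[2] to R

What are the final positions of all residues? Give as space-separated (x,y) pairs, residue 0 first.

Initial moves: UUURR
Fold: move[1]->R => URURR (positions: [(0, 0), (0, 1), (1, 1), (1, 2), (2, 2), (3, 2)])
Fold: move[2]->R => URRRR (positions: [(0, 0), (0, 1), (1, 1), (2, 1), (3, 1), (4, 1)])

Answer: (0,0) (0,1) (1,1) (2,1) (3,1) (4,1)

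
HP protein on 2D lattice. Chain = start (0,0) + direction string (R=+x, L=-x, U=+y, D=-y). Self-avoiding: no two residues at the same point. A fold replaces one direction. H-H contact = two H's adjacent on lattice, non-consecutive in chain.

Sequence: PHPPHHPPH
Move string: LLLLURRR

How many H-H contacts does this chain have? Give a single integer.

Positions: [(0, 0), (-1, 0), (-2, 0), (-3, 0), (-4, 0), (-4, 1), (-3, 1), (-2, 1), (-1, 1)]
H-H contact: residue 1 @(-1,0) - residue 8 @(-1, 1)

Answer: 1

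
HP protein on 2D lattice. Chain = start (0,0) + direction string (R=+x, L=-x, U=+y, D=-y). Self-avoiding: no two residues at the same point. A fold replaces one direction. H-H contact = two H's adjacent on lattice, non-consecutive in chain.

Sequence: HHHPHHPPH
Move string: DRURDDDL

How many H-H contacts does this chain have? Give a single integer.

Answer: 1

Derivation:
Positions: [(0, 0), (0, -1), (1, -1), (1, 0), (2, 0), (2, -1), (2, -2), (2, -3), (1, -3)]
H-H contact: residue 2 @(1,-1) - residue 5 @(2, -1)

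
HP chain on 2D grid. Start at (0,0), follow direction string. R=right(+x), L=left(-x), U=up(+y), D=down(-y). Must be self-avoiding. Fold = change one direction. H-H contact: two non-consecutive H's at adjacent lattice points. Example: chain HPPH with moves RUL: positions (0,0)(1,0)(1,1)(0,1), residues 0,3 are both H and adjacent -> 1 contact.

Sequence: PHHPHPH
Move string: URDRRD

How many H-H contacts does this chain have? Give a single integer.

Positions: [(0, 0), (0, 1), (1, 1), (1, 0), (2, 0), (3, 0), (3, -1)]
No H-H contacts found.

Answer: 0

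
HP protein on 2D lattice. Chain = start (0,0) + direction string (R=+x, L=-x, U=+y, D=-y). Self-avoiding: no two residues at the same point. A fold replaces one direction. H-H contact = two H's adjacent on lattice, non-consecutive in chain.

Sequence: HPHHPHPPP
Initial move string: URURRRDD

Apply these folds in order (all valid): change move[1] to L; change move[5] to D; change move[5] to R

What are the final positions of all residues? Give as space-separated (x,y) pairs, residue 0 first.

Answer: (0,0) (0,1) (-1,1) (-1,2) (0,2) (1,2) (2,2) (2,1) (2,0)

Derivation:
Initial moves: URURRRDD
Fold: move[1]->L => ULURRRDD (positions: [(0, 0), (0, 1), (-1, 1), (-1, 2), (0, 2), (1, 2), (2, 2), (2, 1), (2, 0)])
Fold: move[5]->D => ULURRDDD (positions: [(0, 0), (0, 1), (-1, 1), (-1, 2), (0, 2), (1, 2), (1, 1), (1, 0), (1, -1)])
Fold: move[5]->R => ULURRRDD (positions: [(0, 0), (0, 1), (-1, 1), (-1, 2), (0, 2), (1, 2), (2, 2), (2, 1), (2, 0)])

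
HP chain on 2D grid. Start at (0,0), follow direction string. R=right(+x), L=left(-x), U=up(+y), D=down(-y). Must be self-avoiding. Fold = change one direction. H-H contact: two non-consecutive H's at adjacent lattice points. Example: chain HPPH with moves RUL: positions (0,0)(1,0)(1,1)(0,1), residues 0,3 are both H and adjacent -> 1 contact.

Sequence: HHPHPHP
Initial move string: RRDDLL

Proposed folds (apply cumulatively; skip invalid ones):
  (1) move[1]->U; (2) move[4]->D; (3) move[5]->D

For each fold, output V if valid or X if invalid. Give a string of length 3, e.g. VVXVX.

Answer: XVV

Derivation:
Initial: RRDDLL -> [(0, 0), (1, 0), (2, 0), (2, -1), (2, -2), (1, -2), (0, -2)]
Fold 1: move[1]->U => RUDDLL INVALID (collision), skipped
Fold 2: move[4]->D => RRDDDL VALID
Fold 3: move[5]->D => RRDDDD VALID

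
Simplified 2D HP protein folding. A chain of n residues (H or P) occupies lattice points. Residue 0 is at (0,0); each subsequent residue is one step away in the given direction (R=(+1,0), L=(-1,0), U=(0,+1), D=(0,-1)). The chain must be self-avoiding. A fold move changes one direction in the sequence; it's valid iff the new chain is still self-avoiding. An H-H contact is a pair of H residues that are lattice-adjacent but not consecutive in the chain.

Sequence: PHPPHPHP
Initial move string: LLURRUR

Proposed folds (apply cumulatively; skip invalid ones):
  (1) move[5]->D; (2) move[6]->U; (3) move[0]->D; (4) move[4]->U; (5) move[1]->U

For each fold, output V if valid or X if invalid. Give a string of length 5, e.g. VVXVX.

Initial: LLURRUR -> [(0, 0), (-1, 0), (-2, 0), (-2, 1), (-1, 1), (0, 1), (0, 2), (1, 2)]
Fold 1: move[5]->D => LLURRDR INVALID (collision), skipped
Fold 2: move[6]->U => LLURRUU VALID
Fold 3: move[0]->D => DLURRUU INVALID (collision), skipped
Fold 4: move[4]->U => LLURUUU VALID
Fold 5: move[1]->U => LUURUUU VALID

Answer: XVXVV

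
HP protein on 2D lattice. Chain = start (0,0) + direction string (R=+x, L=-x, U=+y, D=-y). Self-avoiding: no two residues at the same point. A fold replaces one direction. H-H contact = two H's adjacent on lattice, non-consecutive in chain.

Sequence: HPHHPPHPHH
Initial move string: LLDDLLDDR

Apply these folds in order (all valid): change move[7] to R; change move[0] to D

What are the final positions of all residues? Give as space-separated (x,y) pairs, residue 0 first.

Initial moves: LLDDLLDDR
Fold: move[7]->R => LLDDLLDRR (positions: [(0, 0), (-1, 0), (-2, 0), (-2, -1), (-2, -2), (-3, -2), (-4, -2), (-4, -3), (-3, -3), (-2, -3)])
Fold: move[0]->D => DLDDLLDRR (positions: [(0, 0), (0, -1), (-1, -1), (-1, -2), (-1, -3), (-2, -3), (-3, -3), (-3, -4), (-2, -4), (-1, -4)])

Answer: (0,0) (0,-1) (-1,-1) (-1,-2) (-1,-3) (-2,-3) (-3,-3) (-3,-4) (-2,-4) (-1,-4)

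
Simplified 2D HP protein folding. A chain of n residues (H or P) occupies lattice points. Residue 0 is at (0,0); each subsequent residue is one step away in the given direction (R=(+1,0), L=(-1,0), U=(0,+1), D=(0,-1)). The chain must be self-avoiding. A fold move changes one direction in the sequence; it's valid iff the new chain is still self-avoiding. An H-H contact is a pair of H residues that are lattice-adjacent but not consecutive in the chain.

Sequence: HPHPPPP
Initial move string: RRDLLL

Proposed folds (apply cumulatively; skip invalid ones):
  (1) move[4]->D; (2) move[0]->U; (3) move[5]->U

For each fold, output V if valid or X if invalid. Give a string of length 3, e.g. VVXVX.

Answer: VXX

Derivation:
Initial: RRDLLL -> [(0, 0), (1, 0), (2, 0), (2, -1), (1, -1), (0, -1), (-1, -1)]
Fold 1: move[4]->D => RRDLDL VALID
Fold 2: move[0]->U => URDLDL INVALID (collision), skipped
Fold 3: move[5]->U => RRDLDU INVALID (collision), skipped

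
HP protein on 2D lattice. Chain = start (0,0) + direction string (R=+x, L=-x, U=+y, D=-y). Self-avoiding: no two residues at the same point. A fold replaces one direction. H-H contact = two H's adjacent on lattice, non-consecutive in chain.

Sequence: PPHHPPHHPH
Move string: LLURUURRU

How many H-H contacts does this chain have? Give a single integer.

Answer: 0

Derivation:
Positions: [(0, 0), (-1, 0), (-2, 0), (-2, 1), (-1, 1), (-1, 2), (-1, 3), (0, 3), (1, 3), (1, 4)]
No H-H contacts found.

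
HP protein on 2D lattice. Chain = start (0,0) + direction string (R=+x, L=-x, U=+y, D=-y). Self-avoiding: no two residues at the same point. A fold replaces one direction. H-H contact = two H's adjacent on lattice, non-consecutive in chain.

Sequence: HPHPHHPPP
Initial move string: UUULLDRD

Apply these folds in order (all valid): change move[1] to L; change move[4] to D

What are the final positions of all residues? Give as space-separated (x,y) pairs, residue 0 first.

Answer: (0,0) (0,1) (-1,1) (-1,2) (-2,2) (-2,1) (-2,0) (-1,0) (-1,-1)

Derivation:
Initial moves: UUULLDRD
Fold: move[1]->L => ULULLDRD (positions: [(0, 0), (0, 1), (-1, 1), (-1, 2), (-2, 2), (-3, 2), (-3, 1), (-2, 1), (-2, 0)])
Fold: move[4]->D => ULULDDRD (positions: [(0, 0), (0, 1), (-1, 1), (-1, 2), (-2, 2), (-2, 1), (-2, 0), (-1, 0), (-1, -1)])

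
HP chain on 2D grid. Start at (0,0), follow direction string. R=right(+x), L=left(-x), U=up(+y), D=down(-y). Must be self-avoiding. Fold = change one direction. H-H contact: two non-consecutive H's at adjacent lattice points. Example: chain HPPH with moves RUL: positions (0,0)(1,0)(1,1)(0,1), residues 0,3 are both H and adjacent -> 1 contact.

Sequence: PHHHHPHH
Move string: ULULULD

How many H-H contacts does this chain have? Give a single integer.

Positions: [(0, 0), (0, 1), (-1, 1), (-1, 2), (-2, 2), (-2, 3), (-3, 3), (-3, 2)]
H-H contact: residue 4 @(-2,2) - residue 7 @(-3, 2)

Answer: 1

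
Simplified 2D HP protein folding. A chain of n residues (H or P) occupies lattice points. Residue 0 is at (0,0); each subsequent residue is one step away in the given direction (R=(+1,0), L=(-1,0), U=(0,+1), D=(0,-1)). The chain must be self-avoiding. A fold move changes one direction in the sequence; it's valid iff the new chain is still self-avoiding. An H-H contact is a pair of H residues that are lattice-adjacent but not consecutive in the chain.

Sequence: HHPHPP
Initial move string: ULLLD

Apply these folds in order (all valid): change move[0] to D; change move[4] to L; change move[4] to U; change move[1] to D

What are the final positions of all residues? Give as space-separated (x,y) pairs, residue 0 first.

Answer: (0,0) (0,-1) (0,-2) (-1,-2) (-2,-2) (-2,-1)

Derivation:
Initial moves: ULLLD
Fold: move[0]->D => DLLLD (positions: [(0, 0), (0, -1), (-1, -1), (-2, -1), (-3, -1), (-3, -2)])
Fold: move[4]->L => DLLLL (positions: [(0, 0), (0, -1), (-1, -1), (-2, -1), (-3, -1), (-4, -1)])
Fold: move[4]->U => DLLLU (positions: [(0, 0), (0, -1), (-1, -1), (-2, -1), (-3, -1), (-3, 0)])
Fold: move[1]->D => DDLLU (positions: [(0, 0), (0, -1), (0, -2), (-1, -2), (-2, -2), (-2, -1)])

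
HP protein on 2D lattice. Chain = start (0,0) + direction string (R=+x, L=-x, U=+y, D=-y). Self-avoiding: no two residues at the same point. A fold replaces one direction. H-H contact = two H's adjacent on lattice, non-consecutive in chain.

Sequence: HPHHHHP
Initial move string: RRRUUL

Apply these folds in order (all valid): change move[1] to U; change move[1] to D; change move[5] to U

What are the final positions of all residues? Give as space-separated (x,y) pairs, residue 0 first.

Initial moves: RRRUUL
Fold: move[1]->U => RURUUL (positions: [(0, 0), (1, 0), (1, 1), (2, 1), (2, 2), (2, 3), (1, 3)])
Fold: move[1]->D => RDRUUL (positions: [(0, 0), (1, 0), (1, -1), (2, -1), (2, 0), (2, 1), (1, 1)])
Fold: move[5]->U => RDRUUU (positions: [(0, 0), (1, 0), (1, -1), (2, -1), (2, 0), (2, 1), (2, 2)])

Answer: (0,0) (1,0) (1,-1) (2,-1) (2,0) (2,1) (2,2)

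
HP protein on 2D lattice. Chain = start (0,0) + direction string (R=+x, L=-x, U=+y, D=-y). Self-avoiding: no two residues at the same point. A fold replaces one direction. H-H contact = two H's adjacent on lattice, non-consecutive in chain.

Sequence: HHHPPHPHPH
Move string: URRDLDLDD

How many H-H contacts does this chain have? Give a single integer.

Answer: 3

Derivation:
Positions: [(0, 0), (0, 1), (1, 1), (2, 1), (2, 0), (1, 0), (1, -1), (0, -1), (0, -2), (0, -3)]
H-H contact: residue 0 @(0,0) - residue 5 @(1, 0)
H-H contact: residue 0 @(0,0) - residue 7 @(0, -1)
H-H contact: residue 2 @(1,1) - residue 5 @(1, 0)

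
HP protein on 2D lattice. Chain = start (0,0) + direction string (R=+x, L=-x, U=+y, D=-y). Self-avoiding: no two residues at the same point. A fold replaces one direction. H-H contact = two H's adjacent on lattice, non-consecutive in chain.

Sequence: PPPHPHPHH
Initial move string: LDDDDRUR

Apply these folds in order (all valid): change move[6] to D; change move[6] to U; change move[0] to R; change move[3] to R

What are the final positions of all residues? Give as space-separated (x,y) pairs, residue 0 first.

Answer: (0,0) (1,0) (1,-1) (1,-2) (2,-2) (2,-3) (3,-3) (3,-2) (4,-2)

Derivation:
Initial moves: LDDDDRUR
Fold: move[6]->D => LDDDDRDR (positions: [(0, 0), (-1, 0), (-1, -1), (-1, -2), (-1, -3), (-1, -4), (0, -4), (0, -5), (1, -5)])
Fold: move[6]->U => LDDDDRUR (positions: [(0, 0), (-1, 0), (-1, -1), (-1, -2), (-1, -3), (-1, -4), (0, -4), (0, -3), (1, -3)])
Fold: move[0]->R => RDDDDRUR (positions: [(0, 0), (1, 0), (1, -1), (1, -2), (1, -3), (1, -4), (2, -4), (2, -3), (3, -3)])
Fold: move[3]->R => RDDRDRUR (positions: [(0, 0), (1, 0), (1, -1), (1, -2), (2, -2), (2, -3), (3, -3), (3, -2), (4, -2)])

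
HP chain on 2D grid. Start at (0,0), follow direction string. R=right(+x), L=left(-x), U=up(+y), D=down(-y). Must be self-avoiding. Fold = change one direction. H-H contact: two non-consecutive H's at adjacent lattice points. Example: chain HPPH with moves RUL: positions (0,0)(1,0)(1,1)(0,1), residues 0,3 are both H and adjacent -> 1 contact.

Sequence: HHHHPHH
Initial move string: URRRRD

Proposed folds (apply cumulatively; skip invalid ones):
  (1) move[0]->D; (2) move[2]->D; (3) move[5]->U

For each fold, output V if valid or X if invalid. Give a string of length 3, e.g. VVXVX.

Answer: VVV

Derivation:
Initial: URRRRD -> [(0, 0), (0, 1), (1, 1), (2, 1), (3, 1), (4, 1), (4, 0)]
Fold 1: move[0]->D => DRRRRD VALID
Fold 2: move[2]->D => DRDRRD VALID
Fold 3: move[5]->U => DRDRRU VALID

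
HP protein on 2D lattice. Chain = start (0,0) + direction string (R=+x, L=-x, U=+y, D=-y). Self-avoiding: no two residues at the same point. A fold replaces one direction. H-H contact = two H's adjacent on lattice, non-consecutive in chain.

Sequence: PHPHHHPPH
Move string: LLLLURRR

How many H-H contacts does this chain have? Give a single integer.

Positions: [(0, 0), (-1, 0), (-2, 0), (-3, 0), (-4, 0), (-4, 1), (-3, 1), (-2, 1), (-1, 1)]
H-H contact: residue 1 @(-1,0) - residue 8 @(-1, 1)

Answer: 1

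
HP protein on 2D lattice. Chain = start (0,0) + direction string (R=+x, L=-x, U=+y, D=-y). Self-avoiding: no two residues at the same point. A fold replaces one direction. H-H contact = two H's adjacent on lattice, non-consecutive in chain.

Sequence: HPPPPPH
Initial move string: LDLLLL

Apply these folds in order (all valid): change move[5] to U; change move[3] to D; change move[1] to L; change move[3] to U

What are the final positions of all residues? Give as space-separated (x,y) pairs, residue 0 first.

Initial moves: LDLLLL
Fold: move[5]->U => LDLLLU (positions: [(0, 0), (-1, 0), (-1, -1), (-2, -1), (-3, -1), (-4, -1), (-4, 0)])
Fold: move[3]->D => LDLDLU (positions: [(0, 0), (-1, 0), (-1, -1), (-2, -1), (-2, -2), (-3, -2), (-3, -1)])
Fold: move[1]->L => LLLDLU (positions: [(0, 0), (-1, 0), (-2, 0), (-3, 0), (-3, -1), (-4, -1), (-4, 0)])
Fold: move[3]->U => LLLULU (positions: [(0, 0), (-1, 0), (-2, 0), (-3, 0), (-3, 1), (-4, 1), (-4, 2)])

Answer: (0,0) (-1,0) (-2,0) (-3,0) (-3,1) (-4,1) (-4,2)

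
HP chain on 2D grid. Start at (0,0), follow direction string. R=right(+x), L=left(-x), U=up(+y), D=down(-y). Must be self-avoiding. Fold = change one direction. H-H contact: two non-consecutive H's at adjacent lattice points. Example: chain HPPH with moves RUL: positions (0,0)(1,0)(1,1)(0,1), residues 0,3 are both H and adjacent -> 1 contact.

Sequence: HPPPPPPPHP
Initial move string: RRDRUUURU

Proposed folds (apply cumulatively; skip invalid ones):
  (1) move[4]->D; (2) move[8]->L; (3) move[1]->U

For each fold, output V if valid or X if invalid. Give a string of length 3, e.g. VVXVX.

Answer: XXX

Derivation:
Initial: RRDRUUURU -> [(0, 0), (1, 0), (2, 0), (2, -1), (3, -1), (3, 0), (3, 1), (3, 2), (4, 2), (4, 3)]
Fold 1: move[4]->D => RRDRDUURU INVALID (collision), skipped
Fold 2: move[8]->L => RRDRUUURL INVALID (collision), skipped
Fold 3: move[1]->U => RUDRUUURU INVALID (collision), skipped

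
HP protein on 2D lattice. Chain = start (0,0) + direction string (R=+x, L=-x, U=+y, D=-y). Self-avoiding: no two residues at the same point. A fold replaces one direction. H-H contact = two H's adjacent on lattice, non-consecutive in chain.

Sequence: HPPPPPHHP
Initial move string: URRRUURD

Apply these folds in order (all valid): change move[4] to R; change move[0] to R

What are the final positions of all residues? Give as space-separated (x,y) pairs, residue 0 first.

Initial moves: URRRUURD
Fold: move[4]->R => URRRRURD (positions: [(0, 0), (0, 1), (1, 1), (2, 1), (3, 1), (4, 1), (4, 2), (5, 2), (5, 1)])
Fold: move[0]->R => RRRRRURD (positions: [(0, 0), (1, 0), (2, 0), (3, 0), (4, 0), (5, 0), (5, 1), (6, 1), (6, 0)])

Answer: (0,0) (1,0) (2,0) (3,0) (4,0) (5,0) (5,1) (6,1) (6,0)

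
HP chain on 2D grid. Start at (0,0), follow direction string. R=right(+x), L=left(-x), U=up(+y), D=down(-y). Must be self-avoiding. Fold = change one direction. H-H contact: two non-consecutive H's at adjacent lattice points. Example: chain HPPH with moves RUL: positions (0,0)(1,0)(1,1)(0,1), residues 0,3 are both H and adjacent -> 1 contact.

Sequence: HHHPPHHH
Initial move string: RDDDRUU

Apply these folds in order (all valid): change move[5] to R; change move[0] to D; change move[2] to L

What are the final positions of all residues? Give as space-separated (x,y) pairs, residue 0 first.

Answer: (0,0) (0,-1) (0,-2) (-1,-2) (-1,-3) (0,-3) (1,-3) (1,-2)

Derivation:
Initial moves: RDDDRUU
Fold: move[5]->R => RDDDRRU (positions: [(0, 0), (1, 0), (1, -1), (1, -2), (1, -3), (2, -3), (3, -3), (3, -2)])
Fold: move[0]->D => DDDDRRU (positions: [(0, 0), (0, -1), (0, -2), (0, -3), (0, -4), (1, -4), (2, -4), (2, -3)])
Fold: move[2]->L => DDLDRRU (positions: [(0, 0), (0, -1), (0, -2), (-1, -2), (-1, -3), (0, -3), (1, -3), (1, -2)])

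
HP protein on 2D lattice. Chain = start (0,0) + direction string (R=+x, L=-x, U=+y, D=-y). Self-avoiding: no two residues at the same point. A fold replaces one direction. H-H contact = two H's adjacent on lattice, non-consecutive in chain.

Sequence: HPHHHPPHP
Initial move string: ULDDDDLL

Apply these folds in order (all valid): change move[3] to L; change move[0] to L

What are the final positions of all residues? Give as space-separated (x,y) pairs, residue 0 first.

Initial moves: ULDDDDLL
Fold: move[3]->L => ULDLDDLL (positions: [(0, 0), (0, 1), (-1, 1), (-1, 0), (-2, 0), (-2, -1), (-2, -2), (-3, -2), (-4, -2)])
Fold: move[0]->L => LLDLDDLL (positions: [(0, 0), (-1, 0), (-2, 0), (-2, -1), (-3, -1), (-3, -2), (-3, -3), (-4, -3), (-5, -3)])

Answer: (0,0) (-1,0) (-2,0) (-2,-1) (-3,-1) (-3,-2) (-3,-3) (-4,-3) (-5,-3)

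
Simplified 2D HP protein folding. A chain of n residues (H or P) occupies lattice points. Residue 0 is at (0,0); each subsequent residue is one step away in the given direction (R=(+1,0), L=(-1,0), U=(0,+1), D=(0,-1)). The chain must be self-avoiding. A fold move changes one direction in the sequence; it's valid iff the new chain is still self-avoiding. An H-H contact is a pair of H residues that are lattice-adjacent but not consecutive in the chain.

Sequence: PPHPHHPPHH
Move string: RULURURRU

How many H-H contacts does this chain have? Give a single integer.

Answer: 1

Derivation:
Positions: [(0, 0), (1, 0), (1, 1), (0, 1), (0, 2), (1, 2), (1, 3), (2, 3), (3, 3), (3, 4)]
H-H contact: residue 2 @(1,1) - residue 5 @(1, 2)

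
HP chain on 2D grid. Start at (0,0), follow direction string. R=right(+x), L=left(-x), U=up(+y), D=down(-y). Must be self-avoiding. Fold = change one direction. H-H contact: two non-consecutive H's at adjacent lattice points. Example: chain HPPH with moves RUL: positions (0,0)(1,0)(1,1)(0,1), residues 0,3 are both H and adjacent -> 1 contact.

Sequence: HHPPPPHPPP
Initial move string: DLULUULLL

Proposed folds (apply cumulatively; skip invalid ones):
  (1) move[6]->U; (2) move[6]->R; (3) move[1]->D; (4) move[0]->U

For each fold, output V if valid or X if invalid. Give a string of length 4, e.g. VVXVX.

Answer: VXXV

Derivation:
Initial: DLULUULLL -> [(0, 0), (0, -1), (-1, -1), (-1, 0), (-2, 0), (-2, 1), (-2, 2), (-3, 2), (-4, 2), (-5, 2)]
Fold 1: move[6]->U => DLULUUULL VALID
Fold 2: move[6]->R => DLULUURLL INVALID (collision), skipped
Fold 3: move[1]->D => DDULUUULL INVALID (collision), skipped
Fold 4: move[0]->U => ULULUUULL VALID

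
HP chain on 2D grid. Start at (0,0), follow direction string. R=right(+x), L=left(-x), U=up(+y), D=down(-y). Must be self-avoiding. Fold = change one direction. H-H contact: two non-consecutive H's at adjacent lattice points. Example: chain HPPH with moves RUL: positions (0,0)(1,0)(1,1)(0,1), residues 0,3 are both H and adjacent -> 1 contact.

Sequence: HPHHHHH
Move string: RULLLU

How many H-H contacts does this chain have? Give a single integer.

Positions: [(0, 0), (1, 0), (1, 1), (0, 1), (-1, 1), (-2, 1), (-2, 2)]
H-H contact: residue 0 @(0,0) - residue 3 @(0, 1)

Answer: 1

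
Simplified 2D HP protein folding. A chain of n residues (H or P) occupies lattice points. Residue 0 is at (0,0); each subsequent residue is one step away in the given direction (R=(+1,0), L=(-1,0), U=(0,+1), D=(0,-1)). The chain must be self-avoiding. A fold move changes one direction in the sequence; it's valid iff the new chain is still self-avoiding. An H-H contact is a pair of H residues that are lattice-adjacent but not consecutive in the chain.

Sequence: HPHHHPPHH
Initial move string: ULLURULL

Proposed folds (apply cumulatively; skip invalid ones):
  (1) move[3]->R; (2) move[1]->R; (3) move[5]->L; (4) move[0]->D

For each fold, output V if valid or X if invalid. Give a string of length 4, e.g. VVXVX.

Initial: ULLURULL -> [(0, 0), (0, 1), (-1, 1), (-2, 1), (-2, 2), (-1, 2), (-1, 3), (-2, 3), (-3, 3)]
Fold 1: move[3]->R => ULLRRULL INVALID (collision), skipped
Fold 2: move[1]->R => URLURULL INVALID (collision), skipped
Fold 3: move[5]->L => ULLURLLL INVALID (collision), skipped
Fold 4: move[0]->D => DLLURULL VALID

Answer: XXXV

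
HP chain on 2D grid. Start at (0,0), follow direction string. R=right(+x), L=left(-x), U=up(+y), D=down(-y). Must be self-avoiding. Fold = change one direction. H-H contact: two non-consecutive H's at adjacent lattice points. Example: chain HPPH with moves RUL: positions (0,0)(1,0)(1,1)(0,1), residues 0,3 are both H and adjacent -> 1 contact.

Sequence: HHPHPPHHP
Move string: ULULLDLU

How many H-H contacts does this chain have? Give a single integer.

Answer: 0

Derivation:
Positions: [(0, 0), (0, 1), (-1, 1), (-1, 2), (-2, 2), (-3, 2), (-3, 1), (-4, 1), (-4, 2)]
No H-H contacts found.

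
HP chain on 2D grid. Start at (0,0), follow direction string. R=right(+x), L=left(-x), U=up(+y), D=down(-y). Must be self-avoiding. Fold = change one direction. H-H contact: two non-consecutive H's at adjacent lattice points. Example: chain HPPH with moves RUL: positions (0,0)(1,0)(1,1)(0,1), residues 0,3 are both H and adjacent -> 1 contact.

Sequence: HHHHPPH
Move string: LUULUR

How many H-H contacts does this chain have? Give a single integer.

Answer: 1

Derivation:
Positions: [(0, 0), (-1, 0), (-1, 1), (-1, 2), (-2, 2), (-2, 3), (-1, 3)]
H-H contact: residue 3 @(-1,2) - residue 6 @(-1, 3)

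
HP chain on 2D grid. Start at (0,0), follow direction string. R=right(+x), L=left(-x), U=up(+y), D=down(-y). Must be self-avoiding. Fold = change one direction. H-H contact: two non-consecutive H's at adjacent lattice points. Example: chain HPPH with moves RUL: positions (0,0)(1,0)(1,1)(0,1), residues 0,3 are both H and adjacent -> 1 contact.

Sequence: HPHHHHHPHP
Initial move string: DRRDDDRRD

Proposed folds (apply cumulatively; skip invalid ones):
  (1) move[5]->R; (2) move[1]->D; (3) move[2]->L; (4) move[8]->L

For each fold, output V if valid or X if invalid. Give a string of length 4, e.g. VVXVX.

Initial: DRRDDDRRD -> [(0, 0), (0, -1), (1, -1), (2, -1), (2, -2), (2, -3), (2, -4), (3, -4), (4, -4), (4, -5)]
Fold 1: move[5]->R => DRRDDRRRD VALID
Fold 2: move[1]->D => DDRDDRRRD VALID
Fold 3: move[2]->L => DDLDDRRRD VALID
Fold 4: move[8]->L => DDLDDRRRL INVALID (collision), skipped

Answer: VVVX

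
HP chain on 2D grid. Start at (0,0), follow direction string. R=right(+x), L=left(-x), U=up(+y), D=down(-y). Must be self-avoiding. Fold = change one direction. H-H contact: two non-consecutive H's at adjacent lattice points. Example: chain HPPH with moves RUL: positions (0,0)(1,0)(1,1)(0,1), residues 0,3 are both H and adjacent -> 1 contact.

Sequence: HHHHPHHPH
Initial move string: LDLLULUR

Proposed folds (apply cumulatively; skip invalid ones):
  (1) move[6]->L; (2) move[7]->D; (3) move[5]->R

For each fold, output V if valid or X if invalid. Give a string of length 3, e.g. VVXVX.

Answer: XXV

Derivation:
Initial: LDLLULUR -> [(0, 0), (-1, 0), (-1, -1), (-2, -1), (-3, -1), (-3, 0), (-4, 0), (-4, 1), (-3, 1)]
Fold 1: move[6]->L => LDLLULLR INVALID (collision), skipped
Fold 2: move[7]->D => LDLLULUD INVALID (collision), skipped
Fold 3: move[5]->R => LDLLURUR VALID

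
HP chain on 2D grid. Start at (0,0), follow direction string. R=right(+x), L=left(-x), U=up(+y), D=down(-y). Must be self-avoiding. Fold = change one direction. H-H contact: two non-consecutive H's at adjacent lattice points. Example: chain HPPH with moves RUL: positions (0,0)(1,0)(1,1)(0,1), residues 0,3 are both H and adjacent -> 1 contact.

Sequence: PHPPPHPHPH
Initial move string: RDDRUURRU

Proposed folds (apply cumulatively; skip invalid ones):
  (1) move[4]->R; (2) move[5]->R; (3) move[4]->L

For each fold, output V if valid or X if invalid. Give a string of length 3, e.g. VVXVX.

Answer: VVX

Derivation:
Initial: RDDRUURRU -> [(0, 0), (1, 0), (1, -1), (1, -2), (2, -2), (2, -1), (2, 0), (3, 0), (4, 0), (4, 1)]
Fold 1: move[4]->R => RDDRRURRU VALID
Fold 2: move[5]->R => RDDRRRRRU VALID
Fold 3: move[4]->L => RDDRLRRRU INVALID (collision), skipped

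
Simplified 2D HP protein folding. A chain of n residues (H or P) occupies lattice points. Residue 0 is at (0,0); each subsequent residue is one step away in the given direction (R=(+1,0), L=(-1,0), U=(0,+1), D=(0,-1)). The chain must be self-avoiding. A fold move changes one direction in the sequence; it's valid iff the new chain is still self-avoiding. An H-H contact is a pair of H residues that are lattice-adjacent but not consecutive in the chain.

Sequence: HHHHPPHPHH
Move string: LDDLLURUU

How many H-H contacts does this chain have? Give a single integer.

Positions: [(0, 0), (-1, 0), (-1, -1), (-1, -2), (-2, -2), (-3, -2), (-3, -1), (-2, -1), (-2, 0), (-2, 1)]
H-H contact: residue 1 @(-1,0) - residue 8 @(-2, 0)

Answer: 1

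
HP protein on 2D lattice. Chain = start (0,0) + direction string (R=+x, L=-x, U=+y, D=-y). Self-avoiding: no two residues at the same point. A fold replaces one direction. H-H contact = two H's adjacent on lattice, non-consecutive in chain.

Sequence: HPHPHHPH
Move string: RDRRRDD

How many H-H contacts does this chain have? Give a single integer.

Answer: 0

Derivation:
Positions: [(0, 0), (1, 0), (1, -1), (2, -1), (3, -1), (4, -1), (4, -2), (4, -3)]
No H-H contacts found.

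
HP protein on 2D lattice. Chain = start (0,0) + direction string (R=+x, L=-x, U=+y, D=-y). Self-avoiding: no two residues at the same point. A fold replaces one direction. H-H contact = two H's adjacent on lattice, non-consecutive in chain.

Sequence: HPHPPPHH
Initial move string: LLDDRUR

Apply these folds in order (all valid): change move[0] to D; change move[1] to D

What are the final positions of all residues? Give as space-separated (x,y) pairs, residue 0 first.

Initial moves: LLDDRUR
Fold: move[0]->D => DLDDRUR (positions: [(0, 0), (0, -1), (-1, -1), (-1, -2), (-1, -3), (0, -3), (0, -2), (1, -2)])
Fold: move[1]->D => DDDDRUR (positions: [(0, 0), (0, -1), (0, -2), (0, -3), (0, -4), (1, -4), (1, -3), (2, -3)])

Answer: (0,0) (0,-1) (0,-2) (0,-3) (0,-4) (1,-4) (1,-3) (2,-3)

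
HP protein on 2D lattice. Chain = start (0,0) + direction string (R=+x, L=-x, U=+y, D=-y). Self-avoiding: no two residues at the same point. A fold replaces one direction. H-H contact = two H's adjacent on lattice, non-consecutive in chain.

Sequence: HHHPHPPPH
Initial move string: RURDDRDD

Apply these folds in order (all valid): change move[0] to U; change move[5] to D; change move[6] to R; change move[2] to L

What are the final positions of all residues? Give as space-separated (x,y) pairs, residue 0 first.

Answer: (0,0) (0,1) (0,2) (-1,2) (-1,1) (-1,0) (-1,-1) (0,-1) (0,-2)

Derivation:
Initial moves: RURDDRDD
Fold: move[0]->U => UURDDRDD (positions: [(0, 0), (0, 1), (0, 2), (1, 2), (1, 1), (1, 0), (2, 0), (2, -1), (2, -2)])
Fold: move[5]->D => UURDDDDD (positions: [(0, 0), (0, 1), (0, 2), (1, 2), (1, 1), (1, 0), (1, -1), (1, -2), (1, -3)])
Fold: move[6]->R => UURDDDRD (positions: [(0, 0), (0, 1), (0, 2), (1, 2), (1, 1), (1, 0), (1, -1), (2, -1), (2, -2)])
Fold: move[2]->L => UULDDDRD (positions: [(0, 0), (0, 1), (0, 2), (-1, 2), (-1, 1), (-1, 0), (-1, -1), (0, -1), (0, -2)])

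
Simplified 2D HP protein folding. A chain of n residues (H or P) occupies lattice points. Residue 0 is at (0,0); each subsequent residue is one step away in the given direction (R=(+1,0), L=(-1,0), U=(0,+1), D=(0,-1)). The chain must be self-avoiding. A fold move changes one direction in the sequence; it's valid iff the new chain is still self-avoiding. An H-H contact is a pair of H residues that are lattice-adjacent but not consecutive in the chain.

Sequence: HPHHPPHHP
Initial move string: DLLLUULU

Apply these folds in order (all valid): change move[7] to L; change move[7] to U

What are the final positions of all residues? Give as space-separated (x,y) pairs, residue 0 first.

Initial moves: DLLLUULU
Fold: move[7]->L => DLLLUULL (positions: [(0, 0), (0, -1), (-1, -1), (-2, -1), (-3, -1), (-3, 0), (-3, 1), (-4, 1), (-5, 1)])
Fold: move[7]->U => DLLLUULU (positions: [(0, 0), (0, -1), (-1, -1), (-2, -1), (-3, -1), (-3, 0), (-3, 1), (-4, 1), (-4, 2)])

Answer: (0,0) (0,-1) (-1,-1) (-2,-1) (-3,-1) (-3,0) (-3,1) (-4,1) (-4,2)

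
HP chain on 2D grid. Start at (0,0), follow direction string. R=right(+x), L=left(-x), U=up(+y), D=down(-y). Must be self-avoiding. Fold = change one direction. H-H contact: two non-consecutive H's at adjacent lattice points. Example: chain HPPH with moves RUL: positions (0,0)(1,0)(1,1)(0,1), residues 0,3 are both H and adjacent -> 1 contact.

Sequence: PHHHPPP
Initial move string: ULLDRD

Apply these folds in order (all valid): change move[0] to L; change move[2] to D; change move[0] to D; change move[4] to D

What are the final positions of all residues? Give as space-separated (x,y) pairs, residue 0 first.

Answer: (0,0) (0,-1) (-1,-1) (-1,-2) (-1,-3) (-1,-4) (-1,-5)

Derivation:
Initial moves: ULLDRD
Fold: move[0]->L => LLLDRD (positions: [(0, 0), (-1, 0), (-2, 0), (-3, 0), (-3, -1), (-2, -1), (-2, -2)])
Fold: move[2]->D => LLDDRD (positions: [(0, 0), (-1, 0), (-2, 0), (-2, -1), (-2, -2), (-1, -2), (-1, -3)])
Fold: move[0]->D => DLDDRD (positions: [(0, 0), (0, -1), (-1, -1), (-1, -2), (-1, -3), (0, -3), (0, -4)])
Fold: move[4]->D => DLDDDD (positions: [(0, 0), (0, -1), (-1, -1), (-1, -2), (-1, -3), (-1, -4), (-1, -5)])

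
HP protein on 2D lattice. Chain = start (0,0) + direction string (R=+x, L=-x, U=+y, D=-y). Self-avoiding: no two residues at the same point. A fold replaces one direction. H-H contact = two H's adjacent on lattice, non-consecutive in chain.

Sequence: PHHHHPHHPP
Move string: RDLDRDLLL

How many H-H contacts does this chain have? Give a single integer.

Answer: 1

Derivation:
Positions: [(0, 0), (1, 0), (1, -1), (0, -1), (0, -2), (1, -2), (1, -3), (0, -3), (-1, -3), (-2, -3)]
H-H contact: residue 4 @(0,-2) - residue 7 @(0, -3)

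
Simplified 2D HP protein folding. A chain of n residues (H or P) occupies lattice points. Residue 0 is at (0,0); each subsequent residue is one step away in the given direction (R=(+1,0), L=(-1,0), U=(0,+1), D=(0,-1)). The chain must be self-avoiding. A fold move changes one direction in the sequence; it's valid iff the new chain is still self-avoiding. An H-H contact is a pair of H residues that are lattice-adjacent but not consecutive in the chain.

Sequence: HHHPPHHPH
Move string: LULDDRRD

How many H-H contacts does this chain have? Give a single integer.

Answer: 1

Derivation:
Positions: [(0, 0), (-1, 0), (-1, 1), (-2, 1), (-2, 0), (-2, -1), (-1, -1), (0, -1), (0, -2)]
H-H contact: residue 1 @(-1,0) - residue 6 @(-1, -1)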